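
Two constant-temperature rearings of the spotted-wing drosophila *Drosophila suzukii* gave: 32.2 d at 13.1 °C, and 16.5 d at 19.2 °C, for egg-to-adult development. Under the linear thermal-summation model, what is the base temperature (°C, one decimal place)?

Under the model K = D·(T − T_b), so D₁·(T₁ − T_b) = D₂·(T₂ − T_b).
32.2·(13.1 − T_b) = 16.5·(19.2 − T_b)
T_b = (32.2·13.1 − 16.5·19.2) / (32.2 − 16.5) = 105.02 / 15.7 = 6.689 °C ≈ 6.7 °C.

6.7 °C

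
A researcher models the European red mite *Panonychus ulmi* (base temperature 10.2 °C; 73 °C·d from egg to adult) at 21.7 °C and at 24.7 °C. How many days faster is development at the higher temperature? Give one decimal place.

1.3 days

At 21.7 °C: 73 / (21.7 − 10.2) = 73 / 11.5 = 6.348 d.
At 24.7 °C: 73 / (24.7 − 10.2) = 73 / 14.5 = 5.034 d.
Difference = |6.348 − 5.034| = 1.313 ≈ 1.3 days.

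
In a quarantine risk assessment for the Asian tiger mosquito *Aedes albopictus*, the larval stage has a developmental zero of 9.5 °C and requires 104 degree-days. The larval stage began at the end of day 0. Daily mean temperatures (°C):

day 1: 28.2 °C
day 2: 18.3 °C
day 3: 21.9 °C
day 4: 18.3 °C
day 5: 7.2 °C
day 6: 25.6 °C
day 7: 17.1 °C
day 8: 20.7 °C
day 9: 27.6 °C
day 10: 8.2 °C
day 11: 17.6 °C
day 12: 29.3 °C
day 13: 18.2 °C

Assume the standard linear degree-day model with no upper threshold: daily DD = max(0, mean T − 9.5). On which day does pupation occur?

day 11

Daily DD above 9.5 °C: 18.7, 8.8, 12.4, 8.8, 0.0, 16.1, 7.6, 11.2, 18.1, 0.0, 8.1, 19.8, 8.7.
Cumulative: 18.7, 27.5, 39.9, 48.7, 48.7, 64.8, 72.4, 83.6, 101.7, 101.7, 109.8, 129.6, 138.3.
The total first reaches 104 DD on day 11.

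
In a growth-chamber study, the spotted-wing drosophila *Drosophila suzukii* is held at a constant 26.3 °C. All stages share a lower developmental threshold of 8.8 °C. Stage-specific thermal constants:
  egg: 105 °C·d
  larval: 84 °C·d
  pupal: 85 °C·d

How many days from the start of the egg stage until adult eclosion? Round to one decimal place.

Daily accumulation at 26.3 °C = 26.3 − 8.8 = 17.5 DD/day.
Total K = 105 + 84 + 85 = 274 DD.
Total duration = 274 / 17.5 = 15.657 ≈ 15.7 days.

15.7 days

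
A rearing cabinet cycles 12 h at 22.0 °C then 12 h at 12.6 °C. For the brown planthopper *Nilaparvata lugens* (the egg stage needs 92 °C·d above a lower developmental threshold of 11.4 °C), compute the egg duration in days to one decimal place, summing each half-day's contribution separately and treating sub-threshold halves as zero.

Day half: max(0, 22.0 − 11.4) × 0.5 = 10.6 × 0.5 = 5.30 DD.
Night half: max(0, 12.6 − 11.4) × 0.5 = 1.2 × 0.5 = 0.60 DD.
Per 24 h: 5.90 DD/day.
Duration = 92 / 5.90 = 15.593 ≈ 15.6 days.

15.6 days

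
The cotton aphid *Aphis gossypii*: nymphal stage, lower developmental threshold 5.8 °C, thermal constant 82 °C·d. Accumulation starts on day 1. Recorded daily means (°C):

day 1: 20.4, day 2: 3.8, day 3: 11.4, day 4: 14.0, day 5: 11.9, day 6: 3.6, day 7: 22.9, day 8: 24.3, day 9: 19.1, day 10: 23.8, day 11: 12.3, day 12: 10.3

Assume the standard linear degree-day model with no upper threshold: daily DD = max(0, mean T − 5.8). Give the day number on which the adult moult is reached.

Daily DD above 5.8 °C: 14.6, 0.0, 5.6, 8.2, 6.1, 0.0, 17.1, 18.5, 13.3, 18.0, 6.5, 4.5.
Cumulative: 14.6, 14.6, 20.2, 28.4, 34.5, 34.5, 51.6, 70.1, 83.4, 101.4, 107.9, 112.4.
The total first reaches 82 DD on day 9.

day 9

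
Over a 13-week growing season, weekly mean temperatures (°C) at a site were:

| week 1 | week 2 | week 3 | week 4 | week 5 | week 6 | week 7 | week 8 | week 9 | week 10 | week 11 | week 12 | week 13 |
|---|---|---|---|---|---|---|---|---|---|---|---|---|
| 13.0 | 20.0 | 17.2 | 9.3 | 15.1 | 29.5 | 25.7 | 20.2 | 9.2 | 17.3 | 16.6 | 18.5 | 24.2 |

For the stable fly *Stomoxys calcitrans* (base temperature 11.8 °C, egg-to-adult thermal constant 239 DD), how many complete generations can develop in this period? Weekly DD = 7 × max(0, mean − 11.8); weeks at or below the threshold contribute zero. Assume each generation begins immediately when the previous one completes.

Weekly DD (7 × max(0, T̄ − 11.8)): 8.4, 57.4, 37.8, 0.0, 23.1, 123.9, 97.3, 58.8, 0.0, 38.5, 33.6, 46.9, 86.8.
Season total = 612.5 DD.
Complete generations = ⌊612.5 / 239⌋ = 2.

2 generations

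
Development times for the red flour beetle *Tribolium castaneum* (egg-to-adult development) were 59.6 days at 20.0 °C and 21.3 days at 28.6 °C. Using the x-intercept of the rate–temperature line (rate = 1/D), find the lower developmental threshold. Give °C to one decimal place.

15.2 °C

Equal thermal constants: D₁(T₁ − T_b) = D₂(T₂ − T_b).
59.6·(20.0 − T_b) = 21.3·(28.6 − T_b)
T_b = (59.6·20.0 − 21.3·28.6) / (59.6 − 21.3) = 582.82 / 38.3 = 15.217 °C ≈ 15.2 °C.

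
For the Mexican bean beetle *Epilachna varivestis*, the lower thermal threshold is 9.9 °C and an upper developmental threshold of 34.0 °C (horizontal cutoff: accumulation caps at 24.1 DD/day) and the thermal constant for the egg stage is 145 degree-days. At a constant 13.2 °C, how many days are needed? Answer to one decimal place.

Daily accumulation = 13.2 − 9.9 = 3.3 DD/day.
Duration = 145 / 3.3 = 43.939 ≈ 43.9 days.

43.9 days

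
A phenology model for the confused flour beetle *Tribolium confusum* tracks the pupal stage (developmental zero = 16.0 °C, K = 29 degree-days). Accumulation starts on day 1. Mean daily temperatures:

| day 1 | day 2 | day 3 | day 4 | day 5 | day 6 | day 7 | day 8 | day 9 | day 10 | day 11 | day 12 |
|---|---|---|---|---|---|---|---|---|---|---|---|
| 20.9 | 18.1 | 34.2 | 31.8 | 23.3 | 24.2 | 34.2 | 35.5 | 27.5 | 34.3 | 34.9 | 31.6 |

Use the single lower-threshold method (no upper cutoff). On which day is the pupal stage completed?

Daily DD above 16.0 °C: 4.9, 2.1, 18.2, 15.8, 7.3, 8.2, 18.2, 19.5, 11.5, 18.3, 18.9, 15.6.
Cumulative: 4.9, 7.0, 25.2, 41.0, 48.3, 56.5, 74.7, 94.2, 105.7, 124.0, 142.9, 158.5.
The total first reaches 29 DD on day 4.

day 4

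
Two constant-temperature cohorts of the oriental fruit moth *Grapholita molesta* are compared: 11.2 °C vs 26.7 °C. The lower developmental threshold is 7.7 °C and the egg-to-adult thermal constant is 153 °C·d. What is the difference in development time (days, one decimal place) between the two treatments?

At 11.2 °C: 153 / (11.2 − 7.7) = 153 / 3.5 = 43.714 d.
At 26.7 °C: 153 / (26.7 − 7.7) = 153 / 19.0 = 8.053 d.
Difference = |43.714 − 8.053| = 35.662 ≈ 35.7 days.

35.7 days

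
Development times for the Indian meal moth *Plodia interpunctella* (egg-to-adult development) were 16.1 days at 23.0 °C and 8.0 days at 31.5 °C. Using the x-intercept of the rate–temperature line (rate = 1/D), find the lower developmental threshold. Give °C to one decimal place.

14.6 °C

Under the model K = D·(T − T_b), so D₁·(T₁ − T_b) = D₂·(T₂ − T_b).
16.1·(23.0 − T_b) = 8.0·(31.5 − T_b)
T_b = (16.1·23.0 − 8.0·31.5) / (16.1 − 8.0) = 118.30 / 8.1 = 14.605 °C ≈ 14.6 °C.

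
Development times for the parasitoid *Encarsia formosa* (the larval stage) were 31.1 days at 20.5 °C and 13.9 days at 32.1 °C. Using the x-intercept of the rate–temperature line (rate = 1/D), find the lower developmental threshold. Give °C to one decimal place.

11.1 °C

Linear rate model ⇒ the product D·(T − T_b) is constant across temperatures.
31.1·(20.5 − T_b) = 13.9·(32.1 − T_b)
T_b = (31.1·20.5 − 13.9·32.1) / (31.1 − 13.9) = 191.36 / 17.2 = 11.126 °C ≈ 11.1 °C.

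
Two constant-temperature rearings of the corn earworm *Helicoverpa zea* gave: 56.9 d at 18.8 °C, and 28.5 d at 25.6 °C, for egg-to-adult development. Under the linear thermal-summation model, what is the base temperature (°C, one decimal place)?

12.0 °C

Linear rate model ⇒ the product D·(T − T_b) is constant across temperatures.
56.9·(18.8 − T_b) = 28.5·(25.6 − T_b)
T_b = (56.9·18.8 − 28.5·25.6) / (56.9 − 28.5) = 340.12 / 28.4 = 11.976 °C ≈ 12.0 °C.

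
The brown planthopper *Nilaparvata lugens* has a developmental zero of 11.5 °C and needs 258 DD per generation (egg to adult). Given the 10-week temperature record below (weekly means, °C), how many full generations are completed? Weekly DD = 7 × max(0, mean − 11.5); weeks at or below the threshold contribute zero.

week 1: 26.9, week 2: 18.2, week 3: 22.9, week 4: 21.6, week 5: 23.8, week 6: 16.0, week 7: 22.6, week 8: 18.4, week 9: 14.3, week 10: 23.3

Weekly DD (7 × max(0, T̄ − 11.5)): 107.8, 46.9, 79.8, 70.7, 86.1, 31.5, 77.7, 48.3, 19.6, 82.6.
Season total = 651.0 DD.
Complete generations = ⌊651.0 / 258⌋ = 2.

2 generations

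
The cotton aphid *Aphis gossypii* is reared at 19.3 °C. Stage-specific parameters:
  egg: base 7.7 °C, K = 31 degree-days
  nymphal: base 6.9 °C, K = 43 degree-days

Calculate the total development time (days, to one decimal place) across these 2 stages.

egg: 31 / (19.3 − 7.7) = 31 / 11.6 = 2.672 d.
nymphal: 43 / (19.3 − 6.9) = 43 / 12.4 = 3.468 d.
Sum = 6.140 ≈ 6.1 days.

6.1 days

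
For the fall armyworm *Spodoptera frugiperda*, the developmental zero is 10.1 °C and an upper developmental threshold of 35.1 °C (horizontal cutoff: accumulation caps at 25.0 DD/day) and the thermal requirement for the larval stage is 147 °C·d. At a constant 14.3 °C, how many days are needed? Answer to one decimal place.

Daily accumulation = 14.3 − 10.1 = 4.2 DD/day.
Duration = 147 / 4.2 = 35.000 ≈ 35.0 days.

35.0 days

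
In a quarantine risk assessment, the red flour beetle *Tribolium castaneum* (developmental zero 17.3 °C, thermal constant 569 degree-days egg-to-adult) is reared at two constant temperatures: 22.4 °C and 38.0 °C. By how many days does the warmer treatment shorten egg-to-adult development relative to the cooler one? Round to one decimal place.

At 22.4 °C: 569 / (22.4 − 17.3) = 569 / 5.1 = 111.569 d.
At 38.0 °C: 569 / (38.0 − 17.3) = 569 / 20.7 = 27.488 d.
Difference = |111.569 − 27.488| = 84.081 ≈ 84.1 days.

84.1 days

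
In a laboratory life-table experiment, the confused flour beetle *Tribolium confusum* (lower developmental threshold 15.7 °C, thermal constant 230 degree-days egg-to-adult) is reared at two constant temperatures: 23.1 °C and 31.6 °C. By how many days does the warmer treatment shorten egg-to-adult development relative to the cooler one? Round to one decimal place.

16.6 days

At 23.1 °C: 230 / (23.1 − 15.7) = 230 / 7.4 = 31.081 d.
At 31.6 °C: 230 / (31.6 − 15.7) = 230 / 15.9 = 14.465 d.
Difference = |31.081 − 14.465| = 16.616 ≈ 16.6 days.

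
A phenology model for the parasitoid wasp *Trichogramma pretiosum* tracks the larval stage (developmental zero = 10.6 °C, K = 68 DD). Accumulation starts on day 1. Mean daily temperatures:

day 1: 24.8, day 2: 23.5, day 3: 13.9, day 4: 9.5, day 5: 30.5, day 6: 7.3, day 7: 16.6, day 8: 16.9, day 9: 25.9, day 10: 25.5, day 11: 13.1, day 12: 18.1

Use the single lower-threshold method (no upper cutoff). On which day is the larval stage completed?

Daily DD above 10.6 °C: 14.2, 12.9, 3.3, 0.0, 19.9, 0.0, 6.0, 6.3, 15.3, 14.9, 2.5, 7.5.
Cumulative: 14.2, 27.1, 30.4, 30.4, 50.3, 50.3, 56.3, 62.6, 77.9, 92.8, 95.3, 102.8.
The total first reaches 68 DD on day 9.

day 9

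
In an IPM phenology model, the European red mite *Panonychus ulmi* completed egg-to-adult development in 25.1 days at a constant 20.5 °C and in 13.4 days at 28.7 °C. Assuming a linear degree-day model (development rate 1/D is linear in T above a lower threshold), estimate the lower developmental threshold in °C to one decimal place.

Linear rate model ⇒ the product D·(T − T_b) is constant across temperatures.
25.1·(20.5 − T_b) = 13.4·(28.7 − T_b)
T_b = (25.1·20.5 − 13.4·28.7) / (25.1 − 13.4) = 129.97 / 11.7 = 11.109 °C ≈ 11.1 °C.

11.1 °C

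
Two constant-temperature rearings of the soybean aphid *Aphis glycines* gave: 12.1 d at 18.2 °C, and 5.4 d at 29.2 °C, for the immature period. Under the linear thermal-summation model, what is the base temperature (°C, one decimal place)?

9.3 °C

Linear rate model ⇒ the product D·(T − T_b) is constant across temperatures.
12.1·(18.2 − T_b) = 5.4·(29.2 − T_b)
T_b = (12.1·18.2 − 5.4·29.2) / (12.1 − 5.4) = 62.54 / 6.7 = 9.334 °C ≈ 9.3 °C.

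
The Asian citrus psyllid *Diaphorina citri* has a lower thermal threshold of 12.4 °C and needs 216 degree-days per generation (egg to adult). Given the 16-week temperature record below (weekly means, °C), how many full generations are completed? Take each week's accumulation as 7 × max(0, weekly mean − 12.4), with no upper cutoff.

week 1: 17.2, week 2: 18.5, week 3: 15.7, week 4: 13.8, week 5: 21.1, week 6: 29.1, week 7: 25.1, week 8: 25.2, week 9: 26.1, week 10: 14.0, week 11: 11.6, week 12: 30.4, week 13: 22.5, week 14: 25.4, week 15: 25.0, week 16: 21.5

4 generations

Weekly DD (7 × max(0, T̄ − 12.4)): 33.6, 42.7, 23.1, 9.8, 60.9, 116.9, 88.9, 89.6, 95.9, 11.2, 0.0, 126.0, 70.7, 91.0, 88.2, 63.7.
Season total = 1012.2 DD.
Complete generations = ⌊1012.2 / 216⌋ = 4.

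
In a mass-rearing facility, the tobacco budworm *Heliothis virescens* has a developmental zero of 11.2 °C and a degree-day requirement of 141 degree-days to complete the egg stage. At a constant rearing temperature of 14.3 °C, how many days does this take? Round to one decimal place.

45.5 days

Daily accumulation = 14.3 − 11.2 = 3.1 DD/day.
Duration = 141 / 3.1 = 45.484 ≈ 45.5 days.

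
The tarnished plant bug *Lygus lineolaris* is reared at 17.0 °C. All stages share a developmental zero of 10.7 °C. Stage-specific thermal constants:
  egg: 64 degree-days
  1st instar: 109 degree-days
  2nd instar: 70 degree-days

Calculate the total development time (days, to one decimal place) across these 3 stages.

38.6 days

Daily accumulation at 17.0 °C = 17.0 − 10.7 = 6.3 DD/day.
Total K = 64 + 109 + 70 = 243 DD.
Total duration = 243 / 6.3 = 38.571 ≈ 38.6 days.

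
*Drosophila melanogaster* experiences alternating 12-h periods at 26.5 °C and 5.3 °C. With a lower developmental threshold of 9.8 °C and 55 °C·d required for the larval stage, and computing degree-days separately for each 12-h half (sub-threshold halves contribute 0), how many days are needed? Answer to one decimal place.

Day half: max(0, 26.5 − 9.8) × 0.5 = 16.7 × 0.5 = 8.35 DD.
Night half: max(0, 5.3 − 9.8) × 0.5 = 0.0 × 0.5 = 0.00 DD.
Per 24 h: 8.35 DD/day.
Duration = 55 / 8.35 = 6.587 ≈ 6.6 days.

6.6 days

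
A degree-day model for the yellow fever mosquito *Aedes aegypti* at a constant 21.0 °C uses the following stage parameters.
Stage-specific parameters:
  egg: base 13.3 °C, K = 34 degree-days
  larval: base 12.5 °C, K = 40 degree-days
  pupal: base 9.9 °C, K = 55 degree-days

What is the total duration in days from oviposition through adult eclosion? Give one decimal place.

14.1 days

egg: 34 / (21.0 − 13.3) = 34 / 7.7 = 4.416 d.
larval: 40 / (21.0 − 12.5) = 40 / 8.5 = 4.706 d.
pupal: 55 / (21.0 − 9.9) = 55 / 11.1 = 4.955 d.
Sum = 14.076 ≈ 14.1 days.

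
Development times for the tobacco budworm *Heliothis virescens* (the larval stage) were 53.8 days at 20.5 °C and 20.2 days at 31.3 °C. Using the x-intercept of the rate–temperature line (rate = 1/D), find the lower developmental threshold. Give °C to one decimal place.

14.0 °C

Linear rate model ⇒ the product D·(T − T_b) is constant across temperatures.
53.8·(20.5 − T_b) = 20.2·(31.3 − T_b)
T_b = (53.8·20.5 − 20.2·31.3) / (53.8 − 20.2) = 470.64 / 33.6 = 14.007 °C ≈ 14.0 °C.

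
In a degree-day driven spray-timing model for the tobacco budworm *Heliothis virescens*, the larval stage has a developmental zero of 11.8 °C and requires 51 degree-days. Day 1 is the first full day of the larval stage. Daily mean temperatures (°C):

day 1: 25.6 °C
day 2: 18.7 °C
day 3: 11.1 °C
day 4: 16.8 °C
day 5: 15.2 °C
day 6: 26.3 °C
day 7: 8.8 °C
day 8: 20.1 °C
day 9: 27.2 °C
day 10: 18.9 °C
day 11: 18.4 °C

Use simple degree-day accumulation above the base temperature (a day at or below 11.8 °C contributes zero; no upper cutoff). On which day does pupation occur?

Daily DD above 11.8 °C: 13.8, 6.9, 0.0, 5.0, 3.4, 14.5, 0.0, 8.3, 15.4, 7.1, 6.6.
Cumulative: 13.8, 20.7, 20.7, 25.7, 29.1, 43.6, 43.6, 51.9, 67.3, 74.4, 81.0.
The total first reaches 51 DD on day 8.

day 8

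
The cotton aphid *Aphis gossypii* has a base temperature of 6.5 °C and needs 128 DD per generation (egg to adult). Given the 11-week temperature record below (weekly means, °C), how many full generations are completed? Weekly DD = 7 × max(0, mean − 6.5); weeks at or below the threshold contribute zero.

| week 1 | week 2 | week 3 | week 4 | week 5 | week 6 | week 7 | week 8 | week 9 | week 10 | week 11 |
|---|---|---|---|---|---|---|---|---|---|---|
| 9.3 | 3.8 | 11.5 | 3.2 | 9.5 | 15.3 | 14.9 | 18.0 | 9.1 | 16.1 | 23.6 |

Weekly DD (7 × max(0, T̄ − 6.5)): 19.6, 0.0, 35.0, 0.0, 21.0, 61.6, 58.8, 80.5, 18.2, 67.2, 119.7.
Season total = 481.6 DD.
Complete generations = ⌊481.6 / 128⌋ = 3.

3 generations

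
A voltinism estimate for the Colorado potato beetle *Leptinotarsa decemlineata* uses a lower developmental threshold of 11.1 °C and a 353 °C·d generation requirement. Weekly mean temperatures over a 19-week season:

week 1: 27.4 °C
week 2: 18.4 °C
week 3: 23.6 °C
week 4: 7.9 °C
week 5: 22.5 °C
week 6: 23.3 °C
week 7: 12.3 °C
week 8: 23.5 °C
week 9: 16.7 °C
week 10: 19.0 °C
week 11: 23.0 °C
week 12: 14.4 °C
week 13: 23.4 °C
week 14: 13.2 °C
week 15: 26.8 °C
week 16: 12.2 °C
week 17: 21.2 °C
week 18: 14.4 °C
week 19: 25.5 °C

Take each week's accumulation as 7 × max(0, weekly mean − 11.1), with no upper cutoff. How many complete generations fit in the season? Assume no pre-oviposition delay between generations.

3 generations

Weekly DD (7 × max(0, T̄ − 11.1)): 114.1, 51.1, 87.5, 0.0, 79.8, 85.4, 8.4, 86.8, 39.2, 55.3, 83.3, 23.1, 86.1, 14.7, 109.9, 7.7, 70.7, 23.1, 100.8.
Season total = 1127.0 DD.
Complete generations = ⌊1127.0 / 353⌋ = 3.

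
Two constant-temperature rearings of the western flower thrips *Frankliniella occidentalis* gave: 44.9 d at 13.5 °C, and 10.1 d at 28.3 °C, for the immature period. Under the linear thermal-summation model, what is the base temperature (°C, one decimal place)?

9.2 °C

Under the model K = D·(T − T_b), so D₁·(T₁ − T_b) = D₂·(T₂ − T_b).
44.9·(13.5 − T_b) = 10.1·(28.3 − T_b)
T_b = (44.9·13.5 − 10.1·28.3) / (44.9 − 10.1) = 320.32 / 34.8 = 9.205 °C ≈ 9.2 °C.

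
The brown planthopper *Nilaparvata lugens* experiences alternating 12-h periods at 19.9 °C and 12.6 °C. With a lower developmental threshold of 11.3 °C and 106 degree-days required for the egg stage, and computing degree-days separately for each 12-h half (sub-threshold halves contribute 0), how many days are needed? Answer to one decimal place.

21.4 days

Day half: max(0, 19.9 − 11.3) × 0.5 = 8.6 × 0.5 = 4.30 DD.
Night half: max(0, 12.6 − 11.3) × 0.5 = 1.3 × 0.5 = 0.65 DD.
Per 24 h: 4.95 DD/day.
Duration = 106 / 4.95 = 21.414 ≈ 21.4 days.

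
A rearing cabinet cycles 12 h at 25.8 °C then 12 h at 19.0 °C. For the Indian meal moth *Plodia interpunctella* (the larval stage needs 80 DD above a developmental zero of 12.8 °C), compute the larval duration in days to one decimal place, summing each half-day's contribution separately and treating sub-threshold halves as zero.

8.3 days

Day half: max(0, 25.8 − 12.8) × 0.5 = 13.0 × 0.5 = 6.50 DD.
Night half: max(0, 19.0 − 12.8) × 0.5 = 6.2 × 0.5 = 3.10 DD.
Per 24 h: 9.60 DD/day.
Duration = 80 / 9.60 = 8.333 ≈ 8.3 days.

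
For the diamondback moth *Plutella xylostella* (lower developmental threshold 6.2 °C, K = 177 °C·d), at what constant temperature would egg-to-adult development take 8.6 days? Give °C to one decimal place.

Required daily accumulation = 177 / 8.6 = 20.581 DD/day.
T = T_base + 20.581 = 6.2 + 20.581 = 26.781 ≈ 26.8 °C.

26.8 °C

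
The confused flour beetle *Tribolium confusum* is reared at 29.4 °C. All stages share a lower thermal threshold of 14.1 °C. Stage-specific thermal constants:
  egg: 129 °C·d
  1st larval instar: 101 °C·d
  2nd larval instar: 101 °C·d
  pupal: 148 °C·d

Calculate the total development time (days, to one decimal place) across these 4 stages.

31.3 days

Daily accumulation at 29.4 °C = 29.4 − 14.1 = 15.3 DD/day.
Total K = 129 + 101 + 101 + 148 = 479 DD.
Total duration = 479 / 15.3 = 31.307 ≈ 31.3 days.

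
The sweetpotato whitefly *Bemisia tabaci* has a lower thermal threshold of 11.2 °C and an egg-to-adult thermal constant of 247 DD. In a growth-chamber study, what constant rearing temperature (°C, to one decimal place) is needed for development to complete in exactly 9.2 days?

38.0 °C

Required daily accumulation = 247 / 9.2 = 26.848 DD/day.
T = T_base + 26.848 = 11.2 + 26.848 = 38.048 ≈ 38.0 °C.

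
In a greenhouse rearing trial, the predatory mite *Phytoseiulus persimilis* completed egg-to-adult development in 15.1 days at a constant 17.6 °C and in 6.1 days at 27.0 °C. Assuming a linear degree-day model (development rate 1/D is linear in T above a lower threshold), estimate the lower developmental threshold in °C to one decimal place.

Under the model K = D·(T − T_b), so D₁·(T₁ − T_b) = D₂·(T₂ − T_b).
15.1·(17.6 − T_b) = 6.1·(27.0 − T_b)
T_b = (15.1·17.6 − 6.1·27.0) / (15.1 − 6.1) = 101.06 / 9.0 = 11.229 °C ≈ 11.2 °C.

11.2 °C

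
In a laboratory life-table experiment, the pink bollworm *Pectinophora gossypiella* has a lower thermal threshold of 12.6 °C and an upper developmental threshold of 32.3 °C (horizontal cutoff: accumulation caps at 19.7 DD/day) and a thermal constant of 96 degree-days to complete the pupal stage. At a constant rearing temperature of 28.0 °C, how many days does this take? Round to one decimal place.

6.2 days

Daily accumulation = 28.0 − 12.6 = 15.4 DD/day.
Duration = 96 / 15.4 = 6.234 ≈ 6.2 days.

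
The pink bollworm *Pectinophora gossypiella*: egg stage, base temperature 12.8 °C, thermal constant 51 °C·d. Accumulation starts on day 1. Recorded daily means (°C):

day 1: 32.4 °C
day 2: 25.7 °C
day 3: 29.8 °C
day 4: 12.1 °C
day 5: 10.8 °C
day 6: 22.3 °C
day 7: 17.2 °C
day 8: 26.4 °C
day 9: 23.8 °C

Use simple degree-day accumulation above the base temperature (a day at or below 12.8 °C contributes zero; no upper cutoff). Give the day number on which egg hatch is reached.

day 6

Daily DD above 12.8 °C: 19.6, 12.9, 17.0, 0.0, 0.0, 9.5, 4.4, 13.6, 11.0.
Cumulative: 19.6, 32.5, 49.5, 49.5, 49.5, 59.0, 63.4, 77.0, 88.0.
The total first reaches 51 DD on day 6.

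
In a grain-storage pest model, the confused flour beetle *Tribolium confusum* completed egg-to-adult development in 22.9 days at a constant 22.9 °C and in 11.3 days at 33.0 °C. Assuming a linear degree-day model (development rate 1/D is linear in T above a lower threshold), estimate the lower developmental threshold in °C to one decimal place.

Under the model K = D·(T − T_b), so D₁·(T₁ − T_b) = D₂·(T₂ − T_b).
22.9·(22.9 − T_b) = 11.3·(33.0 − T_b)
T_b = (22.9·22.9 − 11.3·33.0) / (22.9 − 11.3) = 151.51 / 11.6 = 13.061 °C ≈ 13.1 °C.

13.1 °C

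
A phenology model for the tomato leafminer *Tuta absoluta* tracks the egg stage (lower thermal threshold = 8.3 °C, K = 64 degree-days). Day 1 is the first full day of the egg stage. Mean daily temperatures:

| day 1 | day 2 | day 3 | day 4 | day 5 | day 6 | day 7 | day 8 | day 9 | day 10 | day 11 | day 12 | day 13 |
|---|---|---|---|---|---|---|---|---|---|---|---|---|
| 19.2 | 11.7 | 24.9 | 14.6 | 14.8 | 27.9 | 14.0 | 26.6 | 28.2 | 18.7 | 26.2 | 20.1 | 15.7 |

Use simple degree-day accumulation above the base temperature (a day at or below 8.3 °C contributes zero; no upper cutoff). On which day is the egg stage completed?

Daily DD above 8.3 °C: 10.9, 3.4, 16.6, 6.3, 6.5, 19.6, 5.7, 18.3, 19.9, 10.4, 17.9, 11.8, 7.4.
Cumulative: 10.9, 14.3, 30.9, 37.2, 43.7, 63.3, 69.0, 87.3, 107.2, 117.6, 135.5, 147.3, 154.7.
The total first reaches 64 DD on day 7.

day 7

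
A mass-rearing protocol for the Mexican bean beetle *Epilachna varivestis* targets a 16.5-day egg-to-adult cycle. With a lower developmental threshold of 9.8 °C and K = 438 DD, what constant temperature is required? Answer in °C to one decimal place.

36.3 °C

Required daily accumulation = 438 / 16.5 = 26.545 DD/day.
T = T_base + 26.545 = 9.8 + 26.545 = 36.345 ≈ 36.3 °C.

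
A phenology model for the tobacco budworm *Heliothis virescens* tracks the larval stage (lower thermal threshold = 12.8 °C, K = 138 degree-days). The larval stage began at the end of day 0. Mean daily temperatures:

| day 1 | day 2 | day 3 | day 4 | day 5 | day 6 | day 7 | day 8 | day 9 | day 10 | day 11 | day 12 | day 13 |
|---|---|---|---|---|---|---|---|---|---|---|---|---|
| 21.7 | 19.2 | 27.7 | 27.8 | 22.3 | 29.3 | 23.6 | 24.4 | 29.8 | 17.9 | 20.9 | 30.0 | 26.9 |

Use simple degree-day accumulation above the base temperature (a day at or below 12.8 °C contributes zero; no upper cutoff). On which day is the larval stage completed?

day 12

Daily DD above 12.8 °C: 8.9, 6.4, 14.9, 15.0, 9.5, 16.5, 10.8, 11.6, 17.0, 5.1, 8.1, 17.2, 14.1.
Cumulative: 8.9, 15.3, 30.2, 45.2, 54.7, 71.2, 82.0, 93.6, 110.6, 115.7, 123.8, 141.0, 155.1.
The total first reaches 138 DD on day 12.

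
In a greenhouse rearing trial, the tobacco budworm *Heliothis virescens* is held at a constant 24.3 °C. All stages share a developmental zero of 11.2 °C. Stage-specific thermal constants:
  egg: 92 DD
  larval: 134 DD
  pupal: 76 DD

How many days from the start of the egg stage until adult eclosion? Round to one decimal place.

23.1 days

Daily accumulation at 24.3 °C = 24.3 − 11.2 = 13.1 DD/day.
Total K = 92 + 134 + 76 = 302 DD.
Total duration = 302 / 13.1 = 23.053 ≈ 23.1 days.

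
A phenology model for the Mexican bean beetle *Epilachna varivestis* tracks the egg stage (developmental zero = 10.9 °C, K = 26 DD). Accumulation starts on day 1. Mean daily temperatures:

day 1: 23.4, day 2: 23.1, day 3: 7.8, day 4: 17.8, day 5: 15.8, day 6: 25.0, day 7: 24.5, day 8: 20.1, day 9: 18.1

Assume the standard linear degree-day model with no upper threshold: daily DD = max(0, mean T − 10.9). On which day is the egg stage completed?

Daily DD above 10.9 °C: 12.5, 12.2, 0.0, 6.9, 4.9, 14.1, 13.6, 9.2, 7.2.
Cumulative: 12.5, 24.7, 24.7, 31.6, 36.5, 50.6, 64.2, 73.4, 80.6.
The total first reaches 26 DD on day 4.

day 4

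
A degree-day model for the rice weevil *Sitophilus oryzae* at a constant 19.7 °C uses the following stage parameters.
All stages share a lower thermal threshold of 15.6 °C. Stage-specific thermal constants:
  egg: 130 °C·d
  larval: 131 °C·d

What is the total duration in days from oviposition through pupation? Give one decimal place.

63.7 days

Daily accumulation at 19.7 °C = 19.7 − 15.6 = 4.1 DD/day.
Total K = 130 + 131 = 261 DD.
Total duration = 261 / 4.1 = 63.659 ≈ 63.7 days.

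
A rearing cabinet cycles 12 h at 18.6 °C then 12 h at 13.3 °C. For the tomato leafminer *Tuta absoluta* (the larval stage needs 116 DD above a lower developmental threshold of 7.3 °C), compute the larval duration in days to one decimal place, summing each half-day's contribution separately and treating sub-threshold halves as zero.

13.4 days

Day half: max(0, 18.6 − 7.3) × 0.5 = 11.3 × 0.5 = 5.65 DD.
Night half: max(0, 13.3 − 7.3) × 0.5 = 6.0 × 0.5 = 3.00 DD.
Per 24 h: 8.65 DD/day.
Duration = 116 / 8.65 = 13.410 ≈ 13.4 days.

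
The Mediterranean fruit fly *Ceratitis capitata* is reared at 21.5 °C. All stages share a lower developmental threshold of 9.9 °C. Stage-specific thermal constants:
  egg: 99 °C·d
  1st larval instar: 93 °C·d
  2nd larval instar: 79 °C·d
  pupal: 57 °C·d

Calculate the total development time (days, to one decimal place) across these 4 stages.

28.3 days

Daily accumulation at 21.5 °C = 21.5 − 9.9 = 11.6 DD/day.
Total K = 99 + 93 + 79 + 57 = 328 DD.
Total duration = 328 / 11.6 = 28.276 ≈ 28.3 days.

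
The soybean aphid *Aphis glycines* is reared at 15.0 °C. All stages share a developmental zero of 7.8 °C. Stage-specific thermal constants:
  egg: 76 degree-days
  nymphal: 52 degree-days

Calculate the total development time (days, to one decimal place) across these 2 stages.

Daily accumulation at 15.0 °C = 15.0 − 7.8 = 7.2 DD/day.
Total K = 76 + 52 = 128 DD.
Total duration = 128 / 7.2 = 17.778 ≈ 17.8 days.

17.8 days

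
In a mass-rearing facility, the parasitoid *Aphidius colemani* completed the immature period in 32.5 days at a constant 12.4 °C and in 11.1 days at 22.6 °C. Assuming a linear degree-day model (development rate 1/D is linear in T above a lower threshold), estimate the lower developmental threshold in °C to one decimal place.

Linear rate model ⇒ the product D·(T − T_b) is constant across temperatures.
32.5·(12.4 − T_b) = 11.1·(22.6 − T_b)
T_b = (32.5·12.4 − 11.1·22.6) / (32.5 − 11.1) = 152.14 / 21.4 = 7.109 °C ≈ 7.1 °C.

7.1 °C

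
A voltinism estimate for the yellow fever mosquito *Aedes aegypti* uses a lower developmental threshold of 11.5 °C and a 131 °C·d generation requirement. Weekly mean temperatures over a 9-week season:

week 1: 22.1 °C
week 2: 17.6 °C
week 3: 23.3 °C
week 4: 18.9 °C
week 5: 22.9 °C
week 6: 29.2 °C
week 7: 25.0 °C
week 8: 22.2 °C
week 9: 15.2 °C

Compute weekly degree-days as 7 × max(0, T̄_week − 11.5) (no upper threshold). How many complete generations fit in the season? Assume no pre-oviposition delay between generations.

4 generations

Weekly DD (7 × max(0, T̄ − 11.5)): 74.2, 42.7, 82.6, 51.8, 79.8, 123.9, 94.5, 74.9, 25.9.
Season total = 650.3 DD.
Complete generations = ⌊650.3 / 131⌋ = 4.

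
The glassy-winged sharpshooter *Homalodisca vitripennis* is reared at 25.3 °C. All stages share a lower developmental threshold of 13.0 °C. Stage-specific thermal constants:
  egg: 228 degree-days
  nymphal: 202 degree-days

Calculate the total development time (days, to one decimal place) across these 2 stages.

35.0 days

Daily accumulation at 25.3 °C = 25.3 − 13.0 = 12.3 DD/day.
Total K = 228 + 202 = 430 DD.
Total duration = 430 / 12.3 = 34.959 ≈ 35.0 days.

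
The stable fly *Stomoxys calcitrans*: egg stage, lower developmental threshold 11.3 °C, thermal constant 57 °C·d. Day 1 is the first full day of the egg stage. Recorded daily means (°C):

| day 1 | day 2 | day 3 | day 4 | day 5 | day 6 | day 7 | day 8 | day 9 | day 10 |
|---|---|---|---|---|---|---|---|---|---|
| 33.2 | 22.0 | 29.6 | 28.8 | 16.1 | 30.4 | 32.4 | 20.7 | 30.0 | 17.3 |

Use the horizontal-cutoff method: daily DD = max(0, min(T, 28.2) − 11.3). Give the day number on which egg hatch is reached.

day 4

Daily DD above 11.3 °C (capped at 16.9): 16.9, 10.7, 16.9, 16.9, 4.8, 16.9, 16.9, 9.4, 16.9, 6.0.
Cumulative: 16.9, 27.6, 44.5, 61.4, 66.2, 83.1, 100.0, 109.4, 126.3, 132.3.
The total first reaches 57 DD on day 4.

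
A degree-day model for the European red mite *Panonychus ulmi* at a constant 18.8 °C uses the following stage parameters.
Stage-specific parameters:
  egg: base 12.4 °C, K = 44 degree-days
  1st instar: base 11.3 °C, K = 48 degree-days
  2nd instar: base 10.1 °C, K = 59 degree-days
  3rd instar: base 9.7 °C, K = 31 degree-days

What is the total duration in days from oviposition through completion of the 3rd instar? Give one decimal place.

23.5 days

egg: 44 / (18.8 − 12.4) = 44 / 6.4 = 6.875 d.
1st instar: 48 / (18.8 − 11.3) = 48 / 7.5 = 6.400 d.
2nd instar: 59 / (18.8 − 10.1) = 59 / 8.7 = 6.782 d.
3rd instar: 31 / (18.8 − 9.7) = 31 / 9.1 = 3.407 d.
Sum = 23.463 ≈ 23.5 days.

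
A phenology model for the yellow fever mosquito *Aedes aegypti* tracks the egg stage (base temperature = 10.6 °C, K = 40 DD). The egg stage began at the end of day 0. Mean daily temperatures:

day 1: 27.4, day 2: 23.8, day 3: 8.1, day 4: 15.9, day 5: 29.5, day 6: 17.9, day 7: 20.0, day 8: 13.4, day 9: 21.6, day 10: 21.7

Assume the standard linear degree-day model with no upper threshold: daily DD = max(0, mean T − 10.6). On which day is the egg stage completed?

day 5

Daily DD above 10.6 °C: 16.8, 13.2, 0.0, 5.3, 18.9, 7.3, 9.4, 2.8, 11.0, 11.1.
Cumulative: 16.8, 30.0, 30.0, 35.3, 54.2, 61.5, 70.9, 73.7, 84.7, 95.8.
The total first reaches 40 DD on day 5.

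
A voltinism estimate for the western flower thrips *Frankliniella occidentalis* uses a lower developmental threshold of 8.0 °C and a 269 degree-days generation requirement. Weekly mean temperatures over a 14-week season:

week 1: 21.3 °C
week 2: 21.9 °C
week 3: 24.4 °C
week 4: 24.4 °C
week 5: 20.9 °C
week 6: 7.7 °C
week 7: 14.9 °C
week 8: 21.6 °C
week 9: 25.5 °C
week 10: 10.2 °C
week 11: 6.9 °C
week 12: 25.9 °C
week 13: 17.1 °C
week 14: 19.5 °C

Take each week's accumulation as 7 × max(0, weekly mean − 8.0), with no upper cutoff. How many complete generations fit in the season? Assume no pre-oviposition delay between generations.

Weekly DD (7 × max(0, T̄ − 8.0)): 93.1, 97.3, 114.8, 114.8, 90.3, 0.0, 48.3, 95.2, 122.5, 15.4, 0.0, 125.3, 63.7, 80.5.
Season total = 1061.2 DD.
Complete generations = ⌊1061.2 / 269⌋ = 3.

3 generations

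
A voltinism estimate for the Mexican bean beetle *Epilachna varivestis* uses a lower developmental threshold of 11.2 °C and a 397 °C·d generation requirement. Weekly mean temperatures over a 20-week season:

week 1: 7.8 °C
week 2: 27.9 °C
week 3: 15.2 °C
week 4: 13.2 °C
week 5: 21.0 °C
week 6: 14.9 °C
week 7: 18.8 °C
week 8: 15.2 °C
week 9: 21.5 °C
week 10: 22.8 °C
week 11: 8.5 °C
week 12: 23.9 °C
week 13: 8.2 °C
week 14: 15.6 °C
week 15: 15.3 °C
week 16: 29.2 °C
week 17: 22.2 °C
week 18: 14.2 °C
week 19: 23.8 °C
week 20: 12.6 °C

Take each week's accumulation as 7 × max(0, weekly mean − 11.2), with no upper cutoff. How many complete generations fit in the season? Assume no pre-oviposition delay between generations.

2 generations

Weekly DD (7 × max(0, T̄ − 11.2)): 0.0, 116.9, 28.0, 14.0, 68.6, 25.9, 53.2, 28.0, 72.1, 81.2, 0.0, 88.9, 0.0, 30.8, 28.7, 126.0, 77.0, 21.0, 88.2, 9.8.
Season total = 958.3 DD.
Complete generations = ⌊958.3 / 397⌋ = 2.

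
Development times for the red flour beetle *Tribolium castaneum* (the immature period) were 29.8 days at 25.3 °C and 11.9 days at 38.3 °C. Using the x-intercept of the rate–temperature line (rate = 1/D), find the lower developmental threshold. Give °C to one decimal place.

16.7 °C

Under the model K = D·(T − T_b), so D₁·(T₁ − T_b) = D₂·(T₂ − T_b).
29.8·(25.3 − T_b) = 11.9·(38.3 − T_b)
T_b = (29.8·25.3 − 11.9·38.3) / (29.8 − 11.9) = 298.17 / 17.9 = 16.658 °C ≈ 16.7 °C.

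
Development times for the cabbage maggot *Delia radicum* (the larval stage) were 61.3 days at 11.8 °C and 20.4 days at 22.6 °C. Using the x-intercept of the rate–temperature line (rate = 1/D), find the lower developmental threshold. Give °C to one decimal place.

Under the model K = D·(T − T_b), so D₁·(T₁ − T_b) = D₂·(T₂ − T_b).
61.3·(11.8 − T_b) = 20.4·(22.6 − T_b)
T_b = (61.3·11.8 − 20.4·22.6) / (61.3 − 20.4) = 262.30 / 40.9 = 6.413 °C ≈ 6.4 °C.

6.4 °C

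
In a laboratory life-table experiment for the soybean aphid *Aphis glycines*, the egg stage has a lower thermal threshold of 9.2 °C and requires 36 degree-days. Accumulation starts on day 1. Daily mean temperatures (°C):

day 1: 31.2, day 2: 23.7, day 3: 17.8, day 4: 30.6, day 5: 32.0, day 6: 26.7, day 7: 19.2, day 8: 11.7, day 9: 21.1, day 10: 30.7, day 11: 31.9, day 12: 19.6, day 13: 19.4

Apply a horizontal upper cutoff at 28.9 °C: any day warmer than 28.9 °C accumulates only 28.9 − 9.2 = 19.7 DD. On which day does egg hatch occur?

day 3

Daily DD above 9.2 °C (capped at 19.7): 19.7, 14.5, 8.6, 19.7, 19.7, 17.5, 10.0, 2.5, 11.9, 19.7, 19.7, 10.4, 10.2.
Cumulative: 19.7, 34.2, 42.8, 62.5, 82.2, 99.7, 109.7, 112.2, 124.1, 143.8, 163.5, 173.9, 184.1.
The total first reaches 36 DD on day 3.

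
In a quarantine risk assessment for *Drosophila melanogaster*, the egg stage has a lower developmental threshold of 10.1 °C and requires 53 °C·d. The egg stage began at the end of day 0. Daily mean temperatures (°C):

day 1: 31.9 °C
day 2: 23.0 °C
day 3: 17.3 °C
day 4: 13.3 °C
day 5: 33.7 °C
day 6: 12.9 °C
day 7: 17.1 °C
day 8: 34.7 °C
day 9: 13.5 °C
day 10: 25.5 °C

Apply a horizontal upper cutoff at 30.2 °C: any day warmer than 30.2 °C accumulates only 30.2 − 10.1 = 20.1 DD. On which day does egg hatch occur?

Daily DD above 10.1 °C (capped at 20.1): 20.1, 12.9, 7.2, 3.2, 20.1, 2.8, 7.0, 20.1, 3.4, 15.4.
Cumulative: 20.1, 33.0, 40.2, 43.4, 63.5, 66.3, 73.3, 93.4, 96.8, 112.2.
The total first reaches 53 DD on day 5.

day 5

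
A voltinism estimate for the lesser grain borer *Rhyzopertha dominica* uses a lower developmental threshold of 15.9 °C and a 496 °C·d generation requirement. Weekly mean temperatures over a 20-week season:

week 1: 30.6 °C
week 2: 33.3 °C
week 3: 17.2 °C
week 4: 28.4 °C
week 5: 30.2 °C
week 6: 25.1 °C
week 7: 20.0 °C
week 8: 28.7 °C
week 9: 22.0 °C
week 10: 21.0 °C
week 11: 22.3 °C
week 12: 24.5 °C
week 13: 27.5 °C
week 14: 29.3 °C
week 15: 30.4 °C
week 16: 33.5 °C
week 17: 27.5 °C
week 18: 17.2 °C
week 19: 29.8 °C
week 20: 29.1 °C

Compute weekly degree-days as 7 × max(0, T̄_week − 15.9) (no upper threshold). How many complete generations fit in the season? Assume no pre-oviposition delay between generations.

Weekly DD (7 × max(0, T̄ − 15.9)): 102.9, 121.8, 9.1, 87.5, 100.1, 64.4, 28.7, 89.6, 42.7, 35.7, 44.8, 60.2, 81.2, 93.8, 101.5, 123.2, 81.2, 9.1, 97.3, 92.4.
Season total = 1467.2 DD.
Complete generations = ⌊1467.2 / 496⌋ = 2.

2 generations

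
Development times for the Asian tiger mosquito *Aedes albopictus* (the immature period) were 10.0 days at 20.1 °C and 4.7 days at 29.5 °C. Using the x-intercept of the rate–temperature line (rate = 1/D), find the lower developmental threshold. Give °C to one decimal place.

Linear rate model ⇒ the product D·(T − T_b) is constant across temperatures.
10.0·(20.1 − T_b) = 4.7·(29.5 − T_b)
T_b = (10.0·20.1 − 4.7·29.5) / (10.0 − 4.7) = 62.35 / 5.3 = 11.764 °C ≈ 11.8 °C.

11.8 °C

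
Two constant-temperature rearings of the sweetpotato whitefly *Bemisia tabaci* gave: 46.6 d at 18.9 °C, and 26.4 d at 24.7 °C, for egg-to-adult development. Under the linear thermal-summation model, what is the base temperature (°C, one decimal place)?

Under the model K = D·(T − T_b), so D₁·(T₁ − T_b) = D₂·(T₂ − T_b).
46.6·(18.9 − T_b) = 26.4·(24.7 − T_b)
T_b = (46.6·18.9 − 26.4·24.7) / (46.6 − 26.4) = 228.66 / 20.2 = 11.320 °C ≈ 11.3 °C.

11.3 °C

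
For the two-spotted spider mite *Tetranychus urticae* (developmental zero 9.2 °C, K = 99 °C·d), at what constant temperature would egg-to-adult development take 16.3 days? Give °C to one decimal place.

Required daily accumulation = 99 / 16.3 = 6.074 DD/day.
T = T_base + 6.074 = 9.2 + 6.074 = 15.274 ≈ 15.3 °C.

15.3 °C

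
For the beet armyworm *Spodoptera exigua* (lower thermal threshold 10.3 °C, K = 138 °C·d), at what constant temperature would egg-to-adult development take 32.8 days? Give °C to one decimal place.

Required daily accumulation = 138 / 32.8 = 4.207 DD/day.
T = T_base + 4.207 = 10.3 + 4.207 = 14.507 ≈ 14.5 °C.

14.5 °C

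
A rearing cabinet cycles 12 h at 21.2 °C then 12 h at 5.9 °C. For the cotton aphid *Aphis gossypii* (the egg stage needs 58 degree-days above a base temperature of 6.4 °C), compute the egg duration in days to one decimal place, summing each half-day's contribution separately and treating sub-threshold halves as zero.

Day half: max(0, 21.2 − 6.4) × 0.5 = 14.8 × 0.5 = 7.40 DD.
Night half: max(0, 5.9 − 6.4) × 0.5 = 0.0 × 0.5 = 0.00 DD.
Per 24 h: 7.40 DD/day.
Duration = 58 / 7.40 = 7.838 ≈ 7.8 days.

7.8 days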